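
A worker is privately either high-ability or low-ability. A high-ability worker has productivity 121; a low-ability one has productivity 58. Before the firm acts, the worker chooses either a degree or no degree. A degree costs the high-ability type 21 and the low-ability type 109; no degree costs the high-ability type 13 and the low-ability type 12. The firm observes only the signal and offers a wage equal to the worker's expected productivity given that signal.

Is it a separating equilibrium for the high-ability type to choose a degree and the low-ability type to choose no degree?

Yes

Under separation the firm infers type exactly: degree → high-ability (pays 121), no degree → low-ability (pays 58).
High-ability: degree gives 121 − 21 = 100; no degree gives 58 − 13 = 45. No deviation. ✓
Low-ability: no degree gives 58 − 12 = 46; degree gives 121 − 109 = 12. No deviation. ✓
Neither type gains from mimicking the other.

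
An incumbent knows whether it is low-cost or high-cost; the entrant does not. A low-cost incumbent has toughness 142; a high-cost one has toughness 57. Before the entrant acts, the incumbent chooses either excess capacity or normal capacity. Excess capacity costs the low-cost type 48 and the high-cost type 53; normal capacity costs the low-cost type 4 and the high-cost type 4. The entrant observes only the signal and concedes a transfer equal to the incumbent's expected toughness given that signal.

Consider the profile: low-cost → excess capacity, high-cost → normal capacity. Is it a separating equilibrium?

No

Under separation the entrant infers type exactly: excess capacity → low-cost (pays 142), normal capacity → high-cost (pays 57).
Low-cost: excess capacity gives 142 − 48 = 94; normal capacity gives 57 − 4 = 53. No deviation. ✓
High-cost: normal capacity gives 57 − 4 = 53; excess capacity gives 142 − 53 = 89. Would deviate. ✗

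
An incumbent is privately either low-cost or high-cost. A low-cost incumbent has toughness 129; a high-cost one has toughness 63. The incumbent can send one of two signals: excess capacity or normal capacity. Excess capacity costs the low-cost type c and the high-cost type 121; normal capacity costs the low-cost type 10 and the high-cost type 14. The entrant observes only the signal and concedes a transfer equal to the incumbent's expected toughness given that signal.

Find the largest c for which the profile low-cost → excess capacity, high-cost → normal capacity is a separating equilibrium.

Under separation: excess capacity → low-cost (pays 129); normal capacity → high-cost (pays 63).
High-cost: 63 − 14 = 49 ≥ 129 − 121 = 8. Holds regardless of c. ✓
Low-cost: 129 − c ≥ 63 − 10, so c ≤ 129 − 53 = 76.

76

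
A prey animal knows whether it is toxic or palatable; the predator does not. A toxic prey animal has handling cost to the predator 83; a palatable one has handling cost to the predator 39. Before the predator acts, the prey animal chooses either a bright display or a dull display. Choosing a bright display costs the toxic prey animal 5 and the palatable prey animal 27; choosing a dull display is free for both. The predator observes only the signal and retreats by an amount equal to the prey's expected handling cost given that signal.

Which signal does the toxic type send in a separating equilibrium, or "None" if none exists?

Try toxic → bright display, palatable → dull display:
  If types separate, bright display earns payment 83 and dull display earns 39.
  Toxic: bright display gives 83 − 5 = 78; dull display gives 39 − 0 = 39. No deviation. ✓
  Palatable: dull display gives 39 − 0 = 39; bright display gives 83 − 27 = 56. Would deviate. ✗
Try toxic → dull display, palatable → bright display:
  If types separate, dull display earns payment 83 and bright display earns 39.
  Toxic: dull display gives 83 − 0 = 83; bright display gives 39 − 5 = 34. No deviation. ✓
  Palatable: bright display gives 39 − 27 = 12; dull display gives 83 − 0 = 83. Would deviate. ✗
Neither assignment is incentive-compatible.

None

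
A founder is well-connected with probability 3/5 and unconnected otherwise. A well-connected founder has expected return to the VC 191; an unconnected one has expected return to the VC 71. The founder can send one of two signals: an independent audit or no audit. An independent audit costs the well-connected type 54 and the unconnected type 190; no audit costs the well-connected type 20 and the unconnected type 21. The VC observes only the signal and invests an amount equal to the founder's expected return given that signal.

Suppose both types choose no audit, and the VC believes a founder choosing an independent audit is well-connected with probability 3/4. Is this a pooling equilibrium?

Yes

At the pooled signal (no audit) the VC holds the prior 3/5 and pays 3/5·191 + 2/5·71 = 143. Off-path (audit) belief 3/4 gives 3/4·191 + 1/4·71 = 161.
Well-connected: no audit gives 143 − 20 = 123; audit gives 161 − 54 = 107. Stays. ✓
Unconnected: no audit gives 143 − 21 = 122; audit gives 161 − 190 = -29. Stays. ✓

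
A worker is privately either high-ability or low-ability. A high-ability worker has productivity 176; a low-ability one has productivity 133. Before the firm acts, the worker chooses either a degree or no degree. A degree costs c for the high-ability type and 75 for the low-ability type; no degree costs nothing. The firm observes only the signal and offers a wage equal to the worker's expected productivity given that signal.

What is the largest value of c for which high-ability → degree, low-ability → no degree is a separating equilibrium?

Under separation: degree → high-ability (pays 176); no degree → low-ability (pays 133).
Low-ability: 133 − 0 = 133 ≥ 176 − 75 = 101. Holds regardless of c. ✓
High-ability: 176 − c ≥ 133 − 0, so c ≤ 176 − 133 = 43.

43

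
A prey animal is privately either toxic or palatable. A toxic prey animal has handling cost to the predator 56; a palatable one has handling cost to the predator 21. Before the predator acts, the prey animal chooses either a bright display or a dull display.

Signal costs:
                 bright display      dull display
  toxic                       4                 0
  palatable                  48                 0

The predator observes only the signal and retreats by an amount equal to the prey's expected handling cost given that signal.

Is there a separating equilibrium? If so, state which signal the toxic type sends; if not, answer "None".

bright display

Try toxic → bright display, palatable → dull display:
  If types separate, bright display earns payment 56 and dull display earns 21.
  Toxic: bright display gives 56 − 4 = 52; dull display gives 21 − 0 = 21. No deviation. ✓
  Palatable: dull display gives 21 − 0 = 21; bright display gives 56 − 48 = 8. No deviation. ✓
Both hold — the toxic type sends bright display.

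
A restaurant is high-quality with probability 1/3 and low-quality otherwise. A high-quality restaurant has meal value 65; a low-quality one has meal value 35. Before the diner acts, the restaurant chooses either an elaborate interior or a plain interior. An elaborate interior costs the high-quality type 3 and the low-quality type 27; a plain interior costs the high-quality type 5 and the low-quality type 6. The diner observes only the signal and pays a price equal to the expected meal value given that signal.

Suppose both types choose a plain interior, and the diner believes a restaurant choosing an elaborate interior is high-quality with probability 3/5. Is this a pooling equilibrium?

On the equilibrium path (plain interior) the diner holds the prior 1/3 and pays 1/3·65 + 2/3·35 = 45. Off-path (elaborate interior) belief 3/5 gives 3/5·65 + 2/5·35 = 53.
High-quality: plain interior gives 45 − 5 = 40; elaborate interior gives 53 − 3 = 50. Deviates. ✗
Low-quality: plain interior gives 45 − 6 = 39; elaborate interior gives 53 − 27 = 26. Stays. ✓

No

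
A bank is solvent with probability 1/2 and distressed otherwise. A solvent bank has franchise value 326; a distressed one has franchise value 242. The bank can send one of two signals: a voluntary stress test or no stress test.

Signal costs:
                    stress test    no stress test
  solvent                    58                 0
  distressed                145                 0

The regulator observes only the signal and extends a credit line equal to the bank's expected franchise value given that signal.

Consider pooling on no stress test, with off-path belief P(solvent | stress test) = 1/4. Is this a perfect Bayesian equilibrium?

At the pooled signal (no stress test) the regulator holds the prior 1/2 and pays 1/2·326 + 1/2·242 = 284. Off-path (stress test) belief 1/4 gives 1/4·326 + 3/4·242 = 263.
Solvent: no stress test gives 284 − 0 = 284; stress test gives 263 − 58 = 205. Stays. ✓
Distressed: no stress test gives 284 − 0 = 284; stress test gives 263 − 145 = 118. Stays. ✓

Yes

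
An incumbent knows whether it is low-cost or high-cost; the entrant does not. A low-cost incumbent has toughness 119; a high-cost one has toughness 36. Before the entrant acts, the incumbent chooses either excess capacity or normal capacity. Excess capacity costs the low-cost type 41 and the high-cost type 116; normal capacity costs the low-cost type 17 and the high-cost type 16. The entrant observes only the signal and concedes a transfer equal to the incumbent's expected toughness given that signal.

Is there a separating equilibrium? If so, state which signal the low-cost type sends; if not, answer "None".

excess capacity

Try low-cost → excess capacity, high-cost → normal capacity:
  Under separation the entrant infers type exactly: excess capacity → low-cost (pays 119), normal capacity → high-cost (pays 36).
  Low-cost: excess capacity gives 119 − 41 = 78; normal capacity gives 36 − 17 = 19. No deviation. ✓
  High-cost: normal capacity gives 36 − 16 = 20; excess capacity gives 119 − 116 = 3. No deviation. ✓
Both hold — the low-cost type sends excess capacity.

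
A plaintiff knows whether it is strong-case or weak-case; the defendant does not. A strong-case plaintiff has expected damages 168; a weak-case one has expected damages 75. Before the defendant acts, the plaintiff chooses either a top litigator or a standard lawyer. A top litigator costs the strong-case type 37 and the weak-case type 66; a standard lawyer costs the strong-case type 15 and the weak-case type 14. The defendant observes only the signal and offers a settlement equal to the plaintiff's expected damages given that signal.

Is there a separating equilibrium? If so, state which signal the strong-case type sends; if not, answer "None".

Try strong-case → top litigator, weak-case → standard lawyer:
  Under separation the defendant infers type exactly: top litigator → strong-case (pays 168), standard lawyer → weak-case (pays 75).
  Strong-case: top litigator gives 168 − 37 = 131; standard lawyer gives 75 − 15 = 60. No deviation. ✓
  Weak-case: standard lawyer gives 75 − 14 = 61; top litigator gives 168 − 66 = 102. Would deviate. ✗
Try strong-case → standard lawyer, weak-case → top litigator:
  Under separation the defendant infers type exactly: standard lawyer → strong-case (pays 168), top litigator → weak-case (pays 75).
  Strong-case: standard lawyer gives 168 − 15 = 153; top litigator gives 75 − 37 = 38. No deviation. ✓
  Weak-case: top litigator gives 75 − 66 = 9; standard lawyer gives 168 − 14 = 154. Would deviate. ✗
Neither assignment is incentive-compatible.

None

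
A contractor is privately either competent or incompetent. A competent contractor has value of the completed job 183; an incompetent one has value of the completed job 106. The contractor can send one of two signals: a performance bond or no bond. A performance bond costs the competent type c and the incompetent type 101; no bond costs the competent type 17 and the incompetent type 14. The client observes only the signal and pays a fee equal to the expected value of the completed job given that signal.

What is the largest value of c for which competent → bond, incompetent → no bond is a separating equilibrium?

94

Under separation: bond → competent (pays 183); no bond → incompetent (pays 106).
Incompetent: 106 − 14 = 92 ≥ 183 − 101 = 82. Holds regardless of c. ✓
Competent: 183 − c ≥ 106 − 17, so c ≤ 183 − 89 = 94.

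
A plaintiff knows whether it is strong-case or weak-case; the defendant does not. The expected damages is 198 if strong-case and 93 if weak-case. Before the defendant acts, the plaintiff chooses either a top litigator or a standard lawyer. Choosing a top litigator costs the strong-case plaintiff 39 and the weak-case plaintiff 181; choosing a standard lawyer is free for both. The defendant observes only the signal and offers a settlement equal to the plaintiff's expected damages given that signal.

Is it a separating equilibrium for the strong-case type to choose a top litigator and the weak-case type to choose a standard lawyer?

Yes

If types separate, top litigator earns payment 198 and standard lawyer earns 93.
Strong-case: top litigator gives 198 − 39 = 159; standard lawyer gives 93 − 0 = 93. No deviation. ✓
Weak-case: standard lawyer gives 93 − 0 = 93; top litigator gives 198 − 181 = 17. No deviation. ✓
Both incentive constraints hold.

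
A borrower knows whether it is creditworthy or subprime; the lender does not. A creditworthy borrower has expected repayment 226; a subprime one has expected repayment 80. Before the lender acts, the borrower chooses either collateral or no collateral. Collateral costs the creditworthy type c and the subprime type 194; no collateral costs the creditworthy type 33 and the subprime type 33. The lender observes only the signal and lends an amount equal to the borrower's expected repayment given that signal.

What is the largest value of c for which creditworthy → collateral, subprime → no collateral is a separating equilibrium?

Under separation: collateral → creditworthy (pays 226); no collateral → subprime (pays 80).
Subprime: 80 − 33 = 47 ≥ 226 − 194 = 32. Holds regardless of c. ✓
Creditworthy: 226 − c ≥ 80 − 33, so c ≤ 226 − 47 = 179.

179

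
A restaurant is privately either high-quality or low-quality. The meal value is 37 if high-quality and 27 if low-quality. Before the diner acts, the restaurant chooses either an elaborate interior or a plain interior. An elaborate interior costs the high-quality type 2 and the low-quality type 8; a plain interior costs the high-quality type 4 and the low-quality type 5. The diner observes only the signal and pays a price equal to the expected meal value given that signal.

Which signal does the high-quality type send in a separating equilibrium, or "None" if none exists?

Try high-quality → elaborate interior, low-quality → plain interior:
  Under separation the diner infers type exactly: elaborate interior → high-quality (pays 37), plain interior → low-quality (pays 27).
  High-quality: elaborate interior gives 37 − 2 = 35; plain interior gives 27 − 4 = 23. No deviation. ✓
  Low-quality: plain interior gives 27 − 5 = 22; elaborate interior gives 37 − 8 = 29. Would deviate. ✗
Try high-quality → plain interior, low-quality → elaborate interior:
  Under separation the diner infers type exactly: plain interior → high-quality (pays 37), elaborate interior → low-quality (pays 27).
  High-quality: plain interior gives 37 − 4 = 33; elaborate interior gives 27 − 2 = 25. No deviation. ✓
  Low-quality: elaborate interior gives 27 − 8 = 19; plain interior gives 37 − 5 = 32. Would deviate. ✗
Neither assignment is incentive-compatible.

None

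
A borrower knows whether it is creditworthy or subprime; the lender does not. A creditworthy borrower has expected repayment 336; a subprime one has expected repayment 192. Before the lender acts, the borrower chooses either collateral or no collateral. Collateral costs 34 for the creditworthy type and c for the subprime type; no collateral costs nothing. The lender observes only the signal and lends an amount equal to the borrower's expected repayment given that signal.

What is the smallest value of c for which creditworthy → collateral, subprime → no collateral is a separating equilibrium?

Under separation: collateral → creditworthy (pays 336); no collateral → subprime (pays 192).
Creditworthy: 336 − 34 = 302 ≥ 192 − 0 = 192. Holds regardless of c. ✓
Subprime: 192 − 0 ≥ 336 − c, so c ≥ 336 − 192 = 144.

144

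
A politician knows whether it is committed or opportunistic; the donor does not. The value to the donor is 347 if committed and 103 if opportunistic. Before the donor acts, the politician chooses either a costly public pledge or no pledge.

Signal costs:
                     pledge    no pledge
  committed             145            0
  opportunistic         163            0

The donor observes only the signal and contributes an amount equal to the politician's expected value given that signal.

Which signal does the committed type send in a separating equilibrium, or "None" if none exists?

Try committed → pledge, opportunistic → no pledge:
  If types separate, pledge earns payment 347 and no pledge earns 103.
  Committed: pledge gives 347 − 145 = 202; no pledge gives 103 − 0 = 103. No deviation. ✓
  Opportunistic: no pledge gives 103 − 0 = 103; pledge gives 347 − 163 = 184. Would deviate. ✗
Try committed → no pledge, opportunistic → pledge:
  If types separate, no pledge earns payment 347 and pledge earns 103.
  Committed: no pledge gives 347 − 0 = 347; pledge gives 103 − 145 = -42. No deviation. ✓
  Opportunistic: pledge gives 103 − 163 = -60; no pledge gives 347 − 0 = 347. Would deviate. ✗
Neither assignment is incentive-compatible.

None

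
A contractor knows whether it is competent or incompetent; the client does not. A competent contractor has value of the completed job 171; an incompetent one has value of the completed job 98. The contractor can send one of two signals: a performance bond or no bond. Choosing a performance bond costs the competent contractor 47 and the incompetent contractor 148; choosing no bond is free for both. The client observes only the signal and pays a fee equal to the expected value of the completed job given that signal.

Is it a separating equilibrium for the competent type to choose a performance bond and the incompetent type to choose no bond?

If types separate, bond earns payment 171 and no bond earns 98.
Competent: bond gives 171 − 47 = 124; no bond gives 98 − 0 = 98. No deviation. ✓
Incompetent: no bond gives 98 − 0 = 98; bond gives 171 − 148 = 23. No deviation. ✓
Both incentive constraints hold.

Yes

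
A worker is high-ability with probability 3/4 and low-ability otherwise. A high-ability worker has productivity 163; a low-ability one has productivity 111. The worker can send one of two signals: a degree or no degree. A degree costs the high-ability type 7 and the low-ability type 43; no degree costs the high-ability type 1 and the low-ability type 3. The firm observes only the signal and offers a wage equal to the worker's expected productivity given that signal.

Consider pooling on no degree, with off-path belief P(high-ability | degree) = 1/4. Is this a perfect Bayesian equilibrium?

Yes

On the equilibrium path (no degree) the firm holds the prior 3/4 and pays 3/4·163 + 1/4·111 = 150. Off-path (degree) belief 1/4 gives 1/4·163 + 3/4·111 = 124.
High-ability: no degree gives 150 − 1 = 149; degree gives 124 − 7 = 117. Stays. ✓
Low-ability: no degree gives 150 − 3 = 147; degree gives 124 − 43 = 81. Stays. ✓
Beliefs are Bayes-consistent on-path and both types best-respond.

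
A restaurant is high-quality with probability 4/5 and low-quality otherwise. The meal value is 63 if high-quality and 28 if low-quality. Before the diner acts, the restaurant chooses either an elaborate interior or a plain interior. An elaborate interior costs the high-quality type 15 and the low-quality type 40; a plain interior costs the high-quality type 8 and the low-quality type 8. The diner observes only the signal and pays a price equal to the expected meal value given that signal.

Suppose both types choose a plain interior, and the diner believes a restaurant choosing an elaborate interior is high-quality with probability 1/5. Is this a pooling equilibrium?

At the pooled signal (plain interior) the diner holds the prior 4/5 and pays 4/5·63 + 1/5·28 = 56. Off-path (elaborate interior) belief 1/5 gives 1/5·63 + 4/5·28 = 35.
High-quality: plain interior gives 56 − 8 = 48; elaborate interior gives 35 − 15 = 20. Stays. ✓
Low-quality: plain interior gives 56 − 8 = 48; elaborate interior gives 35 − 40 = -5. Stays. ✓

Yes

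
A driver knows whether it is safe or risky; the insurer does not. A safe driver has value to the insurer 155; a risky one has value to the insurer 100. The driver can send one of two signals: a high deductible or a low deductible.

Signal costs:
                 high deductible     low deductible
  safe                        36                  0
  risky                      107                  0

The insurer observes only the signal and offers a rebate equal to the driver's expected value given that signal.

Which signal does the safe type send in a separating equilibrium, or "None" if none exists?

Try safe → high deductible, risky → low deductible:
  If types separate, high deductible earns payment 155 and low deductible earns 100.
  Safe: high deductible gives 155 − 36 = 119; low deductible gives 100 − 0 = 100. No deviation. ✓
  Risky: low deductible gives 100 − 0 = 100; high deductible gives 155 − 107 = 48. No deviation. ✓
Both hold — the safe type sends high deductible.

high deductible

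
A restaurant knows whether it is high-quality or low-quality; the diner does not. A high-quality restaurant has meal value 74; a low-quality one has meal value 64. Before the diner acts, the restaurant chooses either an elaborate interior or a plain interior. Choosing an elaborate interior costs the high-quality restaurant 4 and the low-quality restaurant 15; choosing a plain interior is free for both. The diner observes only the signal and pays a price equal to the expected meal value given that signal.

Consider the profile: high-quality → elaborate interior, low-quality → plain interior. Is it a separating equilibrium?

Yes

If types separate, elaborate interior earns payment 74 and plain interior earns 64.
High-quality: elaborate interior gives 74 − 4 = 70; plain interior gives 64 − 0 = 64. No deviation. ✓
Low-quality: plain interior gives 64 − 0 = 64; elaborate interior gives 74 − 15 = 59. No deviation. ✓
Both incentive constraints hold.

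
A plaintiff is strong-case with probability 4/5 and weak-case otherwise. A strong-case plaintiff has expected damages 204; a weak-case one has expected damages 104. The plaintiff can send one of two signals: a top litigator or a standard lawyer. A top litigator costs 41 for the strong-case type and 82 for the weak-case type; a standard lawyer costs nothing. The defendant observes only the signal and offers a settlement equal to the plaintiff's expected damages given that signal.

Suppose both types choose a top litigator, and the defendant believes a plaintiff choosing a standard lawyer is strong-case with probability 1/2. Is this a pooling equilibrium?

No

On the equilibrium path (top litigator) the defendant holds the prior 4/5 and pays 4/5·204 + 1/5·104 = 184. Off-path (standard lawyer) belief 1/2 gives 1/2·204 + 1/2·104 = 154.
Strong-case: top litigator gives 184 − 41 = 143; standard lawyer gives 154 − 0 = 154. Deviates. ✗
Weak-case: top litigator gives 184 − 82 = 102; standard lawyer gives 154 − 0 = 154. Deviates. ✗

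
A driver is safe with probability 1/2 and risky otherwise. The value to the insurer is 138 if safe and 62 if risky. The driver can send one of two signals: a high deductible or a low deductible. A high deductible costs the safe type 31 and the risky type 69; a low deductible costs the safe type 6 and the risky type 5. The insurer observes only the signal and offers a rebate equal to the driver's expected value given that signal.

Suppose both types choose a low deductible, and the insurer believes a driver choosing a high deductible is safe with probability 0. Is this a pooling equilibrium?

Yes

On the equilibrium path (low deductible) the insurer holds the prior 1/2 and pays 1/2·138 + 1/2·62 = 100. Off-path (high deductible) belief 0 gives 0·138 + 1·62 = 62.
Safe: low deductible gives 100 − 6 = 94; high deductible gives 62 − 31 = 31. Stays. ✓
Risky: low deductible gives 100 − 5 = 95; high deductible gives 62 − 69 = -7. Stays. ✓
Beliefs are Bayes-consistent on-path and both types best-respond.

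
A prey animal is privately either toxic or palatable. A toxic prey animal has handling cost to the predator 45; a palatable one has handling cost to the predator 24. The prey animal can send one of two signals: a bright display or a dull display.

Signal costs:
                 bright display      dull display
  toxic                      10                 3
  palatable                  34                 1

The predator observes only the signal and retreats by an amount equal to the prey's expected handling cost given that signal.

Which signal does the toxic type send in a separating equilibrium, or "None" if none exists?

bright display

Try toxic → bright display, palatable → dull display:
  If types separate, bright display earns payment 45 and dull display earns 24.
  Toxic: bright display gives 45 − 10 = 35; dull display gives 24 − 3 = 21. No deviation. ✓
  Palatable: dull display gives 24 − 1 = 23; bright display gives 45 − 34 = 11. No deviation. ✓
Both hold — the toxic type sends bright display.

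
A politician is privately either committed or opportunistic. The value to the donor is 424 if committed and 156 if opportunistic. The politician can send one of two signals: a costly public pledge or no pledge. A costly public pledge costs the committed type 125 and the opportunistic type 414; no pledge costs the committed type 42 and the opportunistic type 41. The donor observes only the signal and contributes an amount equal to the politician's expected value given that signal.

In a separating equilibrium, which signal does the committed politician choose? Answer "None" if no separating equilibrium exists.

Try committed → pledge, opportunistic → no pledge:
  Under separation the donor infers type exactly: pledge → committed (pays 424), no pledge → opportunistic (pays 156).
  Committed: pledge gives 424 − 125 = 299; no pledge gives 156 − 42 = 114. No deviation. ✓
  Opportunistic: no pledge gives 156 − 41 = 115; pledge gives 424 − 414 = 10. No deviation. ✓
Both hold — the committed type sends pledge.

pledge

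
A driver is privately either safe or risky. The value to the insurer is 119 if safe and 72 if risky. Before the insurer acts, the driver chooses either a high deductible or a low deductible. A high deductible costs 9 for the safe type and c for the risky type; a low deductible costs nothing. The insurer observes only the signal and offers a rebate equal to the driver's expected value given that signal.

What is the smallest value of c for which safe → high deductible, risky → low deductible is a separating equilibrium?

Under separation: high deductible → safe (pays 119); low deductible → risky (pays 72).
Safe: 119 − 9 = 110 ≥ 72 − 0 = 72. Holds regardless of c. ✓
Risky: 72 − 0 ≥ 119 − c, so c ≥ 119 − 72 = 47.

47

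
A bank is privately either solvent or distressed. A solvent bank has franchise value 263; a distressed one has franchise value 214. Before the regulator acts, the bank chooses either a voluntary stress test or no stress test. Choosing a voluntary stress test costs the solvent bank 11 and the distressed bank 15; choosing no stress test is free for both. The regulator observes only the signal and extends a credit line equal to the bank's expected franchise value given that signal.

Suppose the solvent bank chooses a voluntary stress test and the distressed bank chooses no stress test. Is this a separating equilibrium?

Under separation the regulator infers type exactly: stress test → solvent (pays 263), no stress test → distressed (pays 214).
Solvent: stress test gives 263 − 11 = 252; no stress test gives 214 − 0 = 214. No deviation. ✓
Distressed: no stress test gives 214 − 0 = 214; stress test gives 263 − 15 = 248. Would deviate. ✗

No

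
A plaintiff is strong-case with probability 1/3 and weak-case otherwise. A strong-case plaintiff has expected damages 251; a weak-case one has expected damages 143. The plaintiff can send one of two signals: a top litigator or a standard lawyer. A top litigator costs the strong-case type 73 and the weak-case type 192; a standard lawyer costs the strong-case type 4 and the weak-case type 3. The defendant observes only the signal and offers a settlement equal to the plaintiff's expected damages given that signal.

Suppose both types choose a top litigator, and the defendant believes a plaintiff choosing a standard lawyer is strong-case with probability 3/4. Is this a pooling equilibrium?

No

At the pooled signal (top litigator) the defendant holds the prior 1/3 and pays 1/3·251 + 2/3·143 = 179. Off-path (standard lawyer) belief 3/4 gives 3/4·251 + 1/4·143 = 224.
Strong-case: top litigator gives 179 − 73 = 106; standard lawyer gives 224 − 4 = 220. Deviates. ✗
Weak-case: top litigator gives 179 − 192 = -13; standard lawyer gives 224 − 3 = 221. Deviates. ✗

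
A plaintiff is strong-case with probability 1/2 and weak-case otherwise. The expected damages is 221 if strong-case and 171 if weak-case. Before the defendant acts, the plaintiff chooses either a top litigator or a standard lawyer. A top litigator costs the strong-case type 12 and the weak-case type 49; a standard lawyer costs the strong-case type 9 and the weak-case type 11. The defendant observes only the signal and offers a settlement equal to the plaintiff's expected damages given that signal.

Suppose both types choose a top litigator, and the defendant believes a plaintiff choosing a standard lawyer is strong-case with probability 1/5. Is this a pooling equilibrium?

No

At the pooled signal (top litigator) the defendant holds the prior 1/2 and pays 1/2·221 + 1/2·171 = 196. Off-path (standard lawyer) belief 1/5 gives 1/5·221 + 4/5·171 = 181.
Strong-case: top litigator gives 196 − 12 = 184; standard lawyer gives 181 − 9 = 172. Stays. ✓
Weak-case: top litigator gives 196 − 49 = 147; standard lawyer gives 181 − 11 = 170. Deviates. ✗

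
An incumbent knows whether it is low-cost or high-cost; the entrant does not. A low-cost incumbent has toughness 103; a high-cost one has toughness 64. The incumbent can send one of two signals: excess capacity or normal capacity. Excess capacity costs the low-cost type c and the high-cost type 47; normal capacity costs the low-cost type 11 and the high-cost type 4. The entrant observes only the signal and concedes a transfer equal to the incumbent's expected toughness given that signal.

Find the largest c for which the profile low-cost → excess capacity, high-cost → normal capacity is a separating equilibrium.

Under separation: excess capacity → low-cost (pays 103); normal capacity → high-cost (pays 64).
High-cost: 64 − 4 = 60 ≥ 103 − 47 = 56. Holds regardless of c. ✓
Low-cost: 103 − c ≥ 64 − 11, so c ≤ 103 − 53 = 50.

50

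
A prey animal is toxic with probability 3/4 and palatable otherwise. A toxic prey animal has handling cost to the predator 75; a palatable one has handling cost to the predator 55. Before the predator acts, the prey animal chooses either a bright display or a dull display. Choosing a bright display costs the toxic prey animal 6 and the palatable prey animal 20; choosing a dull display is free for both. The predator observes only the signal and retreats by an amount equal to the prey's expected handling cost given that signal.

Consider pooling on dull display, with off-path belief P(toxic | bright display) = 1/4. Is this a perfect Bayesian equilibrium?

At the pooled signal (dull display) the predator holds the prior 3/4 and pays 3/4·75 + 1/4·55 = 70. Off-path (bright display) belief 1/4 gives 1/4·75 + 3/4·55 = 60.
Toxic: dull display gives 70 − 0 = 70; bright display gives 60 − 6 = 54. Stays. ✓
Palatable: dull display gives 70 − 0 = 70; bright display gives 60 − 20 = 40. Stays. ✓

Yes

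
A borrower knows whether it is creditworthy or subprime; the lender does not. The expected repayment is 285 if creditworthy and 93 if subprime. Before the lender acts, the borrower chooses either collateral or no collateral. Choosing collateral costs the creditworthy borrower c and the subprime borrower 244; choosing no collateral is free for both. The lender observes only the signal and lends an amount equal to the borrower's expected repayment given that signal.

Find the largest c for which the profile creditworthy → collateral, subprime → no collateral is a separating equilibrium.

Under separation: collateral → creditworthy (pays 285); no collateral → subprime (pays 93).
Subprime: 93 − 0 = 93 ≥ 285 − 244 = 41. Holds regardless of c. ✓
Creditworthy: 285 − c ≥ 93 − 0, so c ≤ 285 − 93 = 192.

192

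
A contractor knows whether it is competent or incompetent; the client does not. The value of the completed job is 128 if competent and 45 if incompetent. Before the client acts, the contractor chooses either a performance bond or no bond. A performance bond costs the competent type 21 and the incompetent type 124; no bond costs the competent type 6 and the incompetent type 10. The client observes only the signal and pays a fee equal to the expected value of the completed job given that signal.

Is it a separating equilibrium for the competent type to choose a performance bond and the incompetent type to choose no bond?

Under separation the client infers type exactly: bond → competent (pays 128), no bond → incompetent (pays 45).
Competent: bond gives 128 − 21 = 107; no bond gives 45 − 6 = 39. No deviation. ✓
Incompetent: no bond gives 45 − 10 = 35; bond gives 128 − 124 = 4. No deviation. ✓
Neither type gains from mimicking the other.

Yes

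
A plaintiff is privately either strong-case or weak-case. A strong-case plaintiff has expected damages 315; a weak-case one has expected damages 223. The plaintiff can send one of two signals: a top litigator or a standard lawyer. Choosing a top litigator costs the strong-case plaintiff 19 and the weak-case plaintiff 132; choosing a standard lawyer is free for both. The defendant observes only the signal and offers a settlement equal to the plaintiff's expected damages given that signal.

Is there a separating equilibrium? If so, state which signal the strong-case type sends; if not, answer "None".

top litigator

Try strong-case → top litigator, weak-case → standard lawyer:
  If types separate, top litigator earns payment 315 and standard lawyer earns 223.
  Strong-case: top litigator gives 315 − 19 = 296; standard lawyer gives 223 − 0 = 223. No deviation. ✓
  Weak-case: standard lawyer gives 223 − 0 = 223; top litigator gives 315 − 132 = 183. No deviation. ✓
Both hold — the strong-case type sends top litigator.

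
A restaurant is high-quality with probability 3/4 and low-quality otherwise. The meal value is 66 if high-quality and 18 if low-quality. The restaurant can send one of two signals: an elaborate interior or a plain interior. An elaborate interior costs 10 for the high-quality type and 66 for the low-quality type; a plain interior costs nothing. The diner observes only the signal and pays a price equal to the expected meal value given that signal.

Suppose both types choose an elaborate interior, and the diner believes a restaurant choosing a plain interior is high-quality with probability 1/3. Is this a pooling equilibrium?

On the equilibrium path (elaborate interior) the diner holds the prior 3/4 and pays 3/4·66 + 1/4·18 = 54. Off-path (plain interior) belief 1/3 gives 1/3·66 + 2/3·18 = 34.
High-quality: elaborate interior gives 54 − 10 = 44; plain interior gives 34 − 0 = 34. Stays. ✓
Low-quality: elaborate interior gives 54 − 66 = -12; plain interior gives 34 − 0 = 34. Deviates. ✗

No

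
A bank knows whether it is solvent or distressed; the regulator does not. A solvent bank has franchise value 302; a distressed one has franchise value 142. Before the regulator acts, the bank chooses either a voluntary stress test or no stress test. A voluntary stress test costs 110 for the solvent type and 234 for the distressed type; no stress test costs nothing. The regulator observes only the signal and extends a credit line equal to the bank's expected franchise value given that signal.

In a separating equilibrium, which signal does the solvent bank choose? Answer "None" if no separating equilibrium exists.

stress test

Try solvent → stress test, distressed → no stress test:
  If types separate, stress test earns payment 302 and no stress test earns 142.
  Solvent: stress test gives 302 − 110 = 192; no stress test gives 142 − 0 = 142. No deviation. ✓
  Distressed: no stress test gives 142 − 0 = 142; stress test gives 302 − 234 = 68. No deviation. ✓
Both hold — the solvent type sends stress test.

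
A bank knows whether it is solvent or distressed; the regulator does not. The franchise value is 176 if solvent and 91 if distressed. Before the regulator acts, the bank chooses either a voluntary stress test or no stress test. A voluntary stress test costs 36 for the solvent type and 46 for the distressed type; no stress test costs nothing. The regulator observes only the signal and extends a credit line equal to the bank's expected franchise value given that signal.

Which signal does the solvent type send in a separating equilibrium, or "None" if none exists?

Try solvent → stress test, distressed → no stress test:
  Under separation the regulator infers type exactly: stress test → solvent (pays 176), no stress test → distressed (pays 91).
  Solvent: stress test gives 176 − 36 = 140; no stress test gives 91 − 0 = 91. No deviation. ✓
  Distressed: no stress test gives 91 − 0 = 91; stress test gives 176 − 46 = 130. Would deviate. ✗
Try solvent → no stress test, distressed → stress test:
  Under separation the regulator infers type exactly: no stress test → solvent (pays 176), stress test → distressed (pays 91).
  Solvent: no stress test gives 176 − 0 = 176; stress test gives 91 − 36 = 55. No deviation. ✓
  Distressed: stress test gives 91 − 46 = 45; no stress test gives 176 − 0 = 176. Would deviate. ✗
Neither assignment is incentive-compatible.

None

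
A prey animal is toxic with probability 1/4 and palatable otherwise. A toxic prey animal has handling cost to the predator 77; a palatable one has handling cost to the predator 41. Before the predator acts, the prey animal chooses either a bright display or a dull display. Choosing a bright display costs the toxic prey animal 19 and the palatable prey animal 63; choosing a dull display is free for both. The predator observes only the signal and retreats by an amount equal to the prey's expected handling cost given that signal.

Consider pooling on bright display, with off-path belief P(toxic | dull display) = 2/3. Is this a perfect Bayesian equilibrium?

No

At the pooled signal (bright display) the predator holds the prior 1/4 and pays 1/4·77 + 3/4·41 = 50. Off-path (dull display) belief 2/3 gives 2/3·77 + 1/3·41 = 65.
Toxic: bright display gives 50 − 19 = 31; dull display gives 65 − 0 = 65. Deviates. ✗
Palatable: bright display gives 50 − 63 = -13; dull display gives 65 − 0 = 65. Deviates. ✗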